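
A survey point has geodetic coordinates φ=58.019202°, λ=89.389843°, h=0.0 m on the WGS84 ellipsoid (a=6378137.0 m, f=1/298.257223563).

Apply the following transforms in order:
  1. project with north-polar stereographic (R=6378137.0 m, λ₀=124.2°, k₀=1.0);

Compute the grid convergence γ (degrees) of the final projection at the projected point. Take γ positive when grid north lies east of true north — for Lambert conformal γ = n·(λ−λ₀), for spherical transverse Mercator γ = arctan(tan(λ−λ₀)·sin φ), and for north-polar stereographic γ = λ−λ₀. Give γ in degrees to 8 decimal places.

start: φ=58.019202°, λ=89.389843°, h=0.000 m
→ into stereo (λ₀=124.2°): φ=58.01920200°, λ−λ₀=-34.81015700°
convergence γ = -34.81015700°

-34.81015700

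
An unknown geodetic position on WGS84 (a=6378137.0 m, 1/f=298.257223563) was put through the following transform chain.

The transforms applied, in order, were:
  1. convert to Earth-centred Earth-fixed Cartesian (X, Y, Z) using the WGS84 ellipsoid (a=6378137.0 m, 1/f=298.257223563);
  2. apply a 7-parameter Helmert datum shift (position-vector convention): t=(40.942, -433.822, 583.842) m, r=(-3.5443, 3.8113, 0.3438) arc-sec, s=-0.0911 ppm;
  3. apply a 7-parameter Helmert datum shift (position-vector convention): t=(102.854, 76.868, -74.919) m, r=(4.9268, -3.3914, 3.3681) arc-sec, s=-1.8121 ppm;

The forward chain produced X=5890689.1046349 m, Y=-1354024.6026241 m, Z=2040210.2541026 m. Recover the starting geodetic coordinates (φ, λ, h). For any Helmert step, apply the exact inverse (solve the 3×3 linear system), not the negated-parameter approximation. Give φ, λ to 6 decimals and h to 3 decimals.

φ=18.765088°, λ=-12.942982°, h=3046.484 m

start: X=5890689.1046, Y=-1354024.6026, Z=2040210.2541 m
→ Helmert⁻¹: X=5890608.3583, Y=-1354151.3798, Z=2040224.3621
→ Helmert⁻¹: X=5890528.0071, Y=-1353762.5485, Z=2039726.2873
→ geod (Bowring, a=6378137.000): φ=18.76508800°, λ=-12.94298200°, h=3046.4840 m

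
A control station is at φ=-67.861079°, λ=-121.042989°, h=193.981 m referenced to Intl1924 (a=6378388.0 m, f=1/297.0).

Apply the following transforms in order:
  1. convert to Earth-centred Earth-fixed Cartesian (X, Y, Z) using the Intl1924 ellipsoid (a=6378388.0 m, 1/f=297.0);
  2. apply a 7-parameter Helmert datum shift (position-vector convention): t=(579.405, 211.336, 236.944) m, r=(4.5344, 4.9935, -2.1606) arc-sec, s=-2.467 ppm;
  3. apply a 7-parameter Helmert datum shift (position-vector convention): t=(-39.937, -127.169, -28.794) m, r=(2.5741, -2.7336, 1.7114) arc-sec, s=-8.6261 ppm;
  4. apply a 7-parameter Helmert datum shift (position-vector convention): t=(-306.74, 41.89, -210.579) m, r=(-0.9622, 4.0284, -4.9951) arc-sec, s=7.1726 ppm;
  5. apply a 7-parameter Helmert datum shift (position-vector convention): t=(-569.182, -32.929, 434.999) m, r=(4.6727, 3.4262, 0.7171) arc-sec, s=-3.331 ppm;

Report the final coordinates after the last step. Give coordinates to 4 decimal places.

start: φ=-67.861079°, λ=-121.042989°, h=193.981 m
→ ECEF (a=6378388.000, f=1/297.0): X=-1243180.0484, Y=-2065487.0985, Z=-5885586.7477
→ Helmert 7p (PV): X=-1242761.6970, Y=-2065128.2600, Z=-5885350.5940
→ Helmert 7p (PV): X=-1242695.7823, Y=-2065174.4801, Z=-5885370.8621
→ Helmert 7p (PV): X=-1243176.3917, Y=-2065144.7630, Z=-5885589.7503
→ Helmert 7p (PV): X=-1243832.0163, Y=-2065041.8040, Z=-5885161.2799

X=-1243832.0163 m, Y=-2065041.8040 m, Z=-5885161.2799 m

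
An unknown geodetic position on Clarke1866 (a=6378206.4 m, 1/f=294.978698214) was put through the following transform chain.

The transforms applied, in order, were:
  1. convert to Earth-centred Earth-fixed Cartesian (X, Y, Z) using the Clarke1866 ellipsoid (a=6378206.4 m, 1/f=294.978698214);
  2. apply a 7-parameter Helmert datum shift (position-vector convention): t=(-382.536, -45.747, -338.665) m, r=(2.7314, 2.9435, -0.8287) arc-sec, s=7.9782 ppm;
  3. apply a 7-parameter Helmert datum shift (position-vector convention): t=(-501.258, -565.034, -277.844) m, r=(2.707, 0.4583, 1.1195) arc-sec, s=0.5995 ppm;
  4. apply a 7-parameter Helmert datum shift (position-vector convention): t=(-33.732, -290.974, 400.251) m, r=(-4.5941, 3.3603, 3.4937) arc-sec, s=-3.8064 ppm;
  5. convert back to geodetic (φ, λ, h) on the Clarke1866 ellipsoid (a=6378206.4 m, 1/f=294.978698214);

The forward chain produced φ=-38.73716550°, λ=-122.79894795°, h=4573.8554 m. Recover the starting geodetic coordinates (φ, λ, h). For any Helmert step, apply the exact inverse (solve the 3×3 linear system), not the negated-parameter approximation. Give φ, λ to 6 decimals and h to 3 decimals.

start: φ=-38.737165°, λ=-122.798948°, h=4573.855 m
→ ECEF (a=6378206.400, f=1/294.978698214): X=-2700518.4176, Y=-4190553.3095, Z=-3972265.6984
→ Helmert⁻¹: X=-2700501.2152, Y=-4190144.0586, Z=-3972818.3917
→ Helmert⁻¹: X=-2700012.2511, Y=-4189613.9932, Z=-3972489.1812
→ Helmert⁻¹: X=-2699534.6609, Y=-4189598.2664, Z=-3972101.8701
→ geod (Bowring, a=6378206.400): φ=-38.74354000°, λ=-122.79538900°, h=3429.5230 m

φ=-38.743540°, λ=-122.795389°, h=3429.523 m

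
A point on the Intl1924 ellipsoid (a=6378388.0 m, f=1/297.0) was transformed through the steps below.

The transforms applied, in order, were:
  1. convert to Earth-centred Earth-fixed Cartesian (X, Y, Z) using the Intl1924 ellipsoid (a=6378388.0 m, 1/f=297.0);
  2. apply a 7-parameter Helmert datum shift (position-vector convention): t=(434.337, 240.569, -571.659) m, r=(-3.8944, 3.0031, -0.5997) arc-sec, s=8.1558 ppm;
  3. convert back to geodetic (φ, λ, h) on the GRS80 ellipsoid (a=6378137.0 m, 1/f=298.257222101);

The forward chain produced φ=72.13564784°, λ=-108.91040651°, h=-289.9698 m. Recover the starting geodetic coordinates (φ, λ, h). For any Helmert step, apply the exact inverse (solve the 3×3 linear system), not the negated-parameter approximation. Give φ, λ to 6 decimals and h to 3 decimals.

start: φ=72.135648°, λ=-108.910407°, h=-289.970 m
→ ECEF (a=6378137.000, f=1/298.257222101): X=-636011.2019, Y=-1856536.3135, Z=6048070.6856
→ Helmert⁻¹: X=-636523.0130, Y=-1856877.7899, Z=6048548.6871
→ geod (Bowring, a=6378388.000): φ=72.13327100°, λ=-108.92130900°, h=146.7280 m

φ=72.133271°, λ=-108.921309°, h=146.728 m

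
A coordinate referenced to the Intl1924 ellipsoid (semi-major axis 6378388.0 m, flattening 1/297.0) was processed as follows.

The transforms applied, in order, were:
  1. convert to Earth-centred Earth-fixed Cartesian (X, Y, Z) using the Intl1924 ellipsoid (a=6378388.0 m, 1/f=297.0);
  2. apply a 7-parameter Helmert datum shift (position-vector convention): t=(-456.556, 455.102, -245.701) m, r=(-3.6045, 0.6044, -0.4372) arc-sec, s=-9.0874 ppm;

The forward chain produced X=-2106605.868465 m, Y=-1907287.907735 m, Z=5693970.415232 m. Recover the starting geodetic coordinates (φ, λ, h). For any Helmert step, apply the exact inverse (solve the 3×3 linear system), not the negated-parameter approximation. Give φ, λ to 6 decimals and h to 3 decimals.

start: X=-2106605.8685, Y=-1907287.9077, Z=5693970.4152 m
→ Helmert⁻¹: X=-2106181.0934, Y=-1907864.3179, Z=5694228.3506
→ geod (Bowring, a=6378388.000): φ=63.63161400°, λ=-137.82843900°, h=2798.2190 m

φ=63.631614°, λ=-137.828439°, h=2798.219 m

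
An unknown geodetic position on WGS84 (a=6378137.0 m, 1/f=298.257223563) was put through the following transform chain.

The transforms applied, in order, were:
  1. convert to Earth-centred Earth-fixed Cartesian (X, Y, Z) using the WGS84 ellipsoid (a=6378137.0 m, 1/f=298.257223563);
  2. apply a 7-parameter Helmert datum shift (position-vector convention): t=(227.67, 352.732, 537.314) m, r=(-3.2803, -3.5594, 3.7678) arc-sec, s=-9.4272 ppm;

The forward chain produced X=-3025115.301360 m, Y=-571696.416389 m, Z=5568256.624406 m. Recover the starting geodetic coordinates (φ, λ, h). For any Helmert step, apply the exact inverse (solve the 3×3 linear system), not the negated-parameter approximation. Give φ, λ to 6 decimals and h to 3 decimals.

start: X=-3025115.3014, Y=-571696.4164, Z=5568256.6244 m
→ Helmert⁻¹: X=-3025285.8616, Y=-572087.8258, Z=5567814.9065
→ geod (Bowring, a=6378137.000): φ=61.22085900°, λ=-169.29169600°, h=664.4680 m

φ=61.220859°, λ=-169.291696°, h=664.468 m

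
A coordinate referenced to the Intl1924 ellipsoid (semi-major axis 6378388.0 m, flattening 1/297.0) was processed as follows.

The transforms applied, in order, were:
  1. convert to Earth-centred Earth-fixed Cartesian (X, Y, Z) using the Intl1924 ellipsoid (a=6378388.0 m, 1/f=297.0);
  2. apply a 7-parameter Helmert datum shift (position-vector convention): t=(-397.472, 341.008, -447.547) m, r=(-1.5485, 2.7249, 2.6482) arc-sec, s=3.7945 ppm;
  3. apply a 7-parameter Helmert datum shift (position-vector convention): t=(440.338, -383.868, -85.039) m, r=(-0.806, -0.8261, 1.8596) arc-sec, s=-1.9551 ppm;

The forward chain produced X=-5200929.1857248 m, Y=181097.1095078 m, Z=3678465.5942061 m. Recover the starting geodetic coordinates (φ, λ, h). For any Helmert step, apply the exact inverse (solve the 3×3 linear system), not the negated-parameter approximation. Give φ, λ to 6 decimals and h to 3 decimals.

start: X=-5200929.1857, Y=181097.1095, Z=3678465.5942 m
→ Helmert⁻¹: X=-5201363.3236, Y=181513.8513, Z=3678579.3661
→ Helmert⁻¹: X=-5200992.3915, Y=181211.3114, Z=3678945.6048
→ geod (Bowring, a=6378388.000): φ=35.43978800°, λ=178.00452600°, h=2001.9560 m

φ=35.439788°, λ=178.004526°, h=2001.956 m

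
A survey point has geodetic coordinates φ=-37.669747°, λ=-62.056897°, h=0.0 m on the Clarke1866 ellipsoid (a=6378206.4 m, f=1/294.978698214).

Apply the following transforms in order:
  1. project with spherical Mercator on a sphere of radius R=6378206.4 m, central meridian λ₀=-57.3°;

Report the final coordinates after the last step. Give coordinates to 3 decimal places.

start: φ=-37.669747°, λ=-62.056897°, h=0.000 m
→ merc (R=6378206.4, λ₀=-57.3°): E=-529541.1136, N=-4532925.9393

E=-529541.114 m, N=-4532925.939 m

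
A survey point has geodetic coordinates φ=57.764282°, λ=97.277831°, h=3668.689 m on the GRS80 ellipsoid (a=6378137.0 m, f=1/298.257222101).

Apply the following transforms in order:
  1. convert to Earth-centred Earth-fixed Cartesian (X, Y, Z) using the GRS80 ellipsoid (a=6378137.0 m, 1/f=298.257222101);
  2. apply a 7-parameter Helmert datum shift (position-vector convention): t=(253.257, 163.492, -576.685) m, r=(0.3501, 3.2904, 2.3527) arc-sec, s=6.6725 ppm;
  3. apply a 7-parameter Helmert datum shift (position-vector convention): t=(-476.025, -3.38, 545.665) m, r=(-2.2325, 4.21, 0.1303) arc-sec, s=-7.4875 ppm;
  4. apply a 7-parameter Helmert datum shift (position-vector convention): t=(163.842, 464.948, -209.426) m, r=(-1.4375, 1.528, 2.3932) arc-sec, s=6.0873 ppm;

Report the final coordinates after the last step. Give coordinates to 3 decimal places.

X=-432173.295 m, Y=3385484.099 m, Z=5374635.404 m

start: φ=57.764282°, λ=97.277831°, h=3668.689 m
→ ECEF (a=6378137.000, f=1/298.257222101): X=-432267.3190, Y=3384764.9086, Z=5374883.0753
→ Helmert 7p (PV): X=-431969.8115, Y=3384936.9319, Z=5374354.8950
→ Helmert 7p (PV): X=-432335.0472, Y=3384966.1030, Z=5374832.4997
→ Helmert 7p (PV): X=-432173.2947, Y=3385484.0986, Z=5374635.4041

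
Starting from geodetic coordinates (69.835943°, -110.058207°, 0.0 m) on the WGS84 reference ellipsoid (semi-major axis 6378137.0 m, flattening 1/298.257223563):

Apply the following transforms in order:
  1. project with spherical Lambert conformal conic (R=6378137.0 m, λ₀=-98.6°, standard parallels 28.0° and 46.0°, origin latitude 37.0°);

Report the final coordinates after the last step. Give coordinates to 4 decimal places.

start: φ=69.835943°, λ=-110.058207°, h=0.000 m
→ lcc (R=6378137.0, λ₀=-98.6°): E=-538243.6119, N=3893106.8666

E=-538243.6119 m, N=3893106.8666 m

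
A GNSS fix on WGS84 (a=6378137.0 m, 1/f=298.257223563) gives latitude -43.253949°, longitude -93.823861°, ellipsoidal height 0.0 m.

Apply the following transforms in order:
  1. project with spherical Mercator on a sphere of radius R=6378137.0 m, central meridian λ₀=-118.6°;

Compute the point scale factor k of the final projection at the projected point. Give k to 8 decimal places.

1.37301579

start: φ=-43.253949°, λ=-93.823861°, h=0.000 m
→ into merc (λ₀=-118.6°): φ=-43.25394900°, λ−λ₀=24.77613900°
scale k = 1.37301579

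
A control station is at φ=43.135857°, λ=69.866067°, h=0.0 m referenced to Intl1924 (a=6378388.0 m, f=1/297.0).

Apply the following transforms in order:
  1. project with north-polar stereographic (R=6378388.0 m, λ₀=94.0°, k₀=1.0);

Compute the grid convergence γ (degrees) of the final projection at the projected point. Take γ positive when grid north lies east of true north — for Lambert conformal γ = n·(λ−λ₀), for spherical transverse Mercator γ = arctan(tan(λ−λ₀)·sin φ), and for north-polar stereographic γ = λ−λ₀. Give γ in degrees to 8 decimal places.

start: φ=43.135857°, λ=69.866067°, h=0.000 m
→ into stereo (λ₀=94.0°): φ=43.13585700°, λ−λ₀=-24.13393300°
convergence γ = -24.13393300°

-24.13393300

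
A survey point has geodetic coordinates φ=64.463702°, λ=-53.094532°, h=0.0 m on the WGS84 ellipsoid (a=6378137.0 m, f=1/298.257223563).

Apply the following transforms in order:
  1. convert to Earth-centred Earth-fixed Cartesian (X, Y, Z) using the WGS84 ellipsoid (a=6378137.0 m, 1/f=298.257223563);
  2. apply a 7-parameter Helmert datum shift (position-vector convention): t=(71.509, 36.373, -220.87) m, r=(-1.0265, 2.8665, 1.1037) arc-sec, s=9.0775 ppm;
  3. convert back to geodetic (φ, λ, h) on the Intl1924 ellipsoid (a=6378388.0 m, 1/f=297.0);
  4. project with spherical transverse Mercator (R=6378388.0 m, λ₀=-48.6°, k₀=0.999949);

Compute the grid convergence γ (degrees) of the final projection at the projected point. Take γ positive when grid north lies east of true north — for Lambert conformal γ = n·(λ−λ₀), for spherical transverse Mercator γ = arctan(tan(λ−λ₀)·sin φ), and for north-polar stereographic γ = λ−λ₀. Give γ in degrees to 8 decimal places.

start: φ=64.463702°, λ=-53.094532°, h=0.000 m
→ ECEF (a=6378137.000, f=1/298.257223563): X=1655586.3193, Y=-2204595.7290, Z=5732187.7999
→ Helmert 7p (PV): X=1655764.3155, Y=-2204541.9822, Z=5732006.9271
→ geod (Bowring, a=6378388.000): φ=64.46312422°, λ=-53.09090348°, h=-312.3085 m
→ into tm (λ₀=-48.6°): φ=64.46312422°, λ−λ₀=-4.49090348°
convergence γ = -4.05371955°

-4.05371955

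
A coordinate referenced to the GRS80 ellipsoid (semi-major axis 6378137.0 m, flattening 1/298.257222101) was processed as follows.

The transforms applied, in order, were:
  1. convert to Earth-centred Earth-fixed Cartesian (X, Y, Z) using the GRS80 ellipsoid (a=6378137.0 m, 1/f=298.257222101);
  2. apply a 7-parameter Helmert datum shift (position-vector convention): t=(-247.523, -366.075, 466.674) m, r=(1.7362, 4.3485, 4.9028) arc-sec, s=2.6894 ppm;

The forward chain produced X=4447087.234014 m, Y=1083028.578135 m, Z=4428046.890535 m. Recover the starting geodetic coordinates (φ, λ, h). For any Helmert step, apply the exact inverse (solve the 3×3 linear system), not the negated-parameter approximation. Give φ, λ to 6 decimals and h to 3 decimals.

φ=44.240255°, λ=13.690263°, h=568.889 m

start: X=4447087.2340, Y=1083028.5781, Z=4428046.8905 m
→ Helmert⁻¹: X=4447255.2021, Y=1083323.2997, Z=4427652.9479
→ geod (Bowring, a=6378137.000): φ=44.24025500°, λ=13.69026300°, h=568.8890 m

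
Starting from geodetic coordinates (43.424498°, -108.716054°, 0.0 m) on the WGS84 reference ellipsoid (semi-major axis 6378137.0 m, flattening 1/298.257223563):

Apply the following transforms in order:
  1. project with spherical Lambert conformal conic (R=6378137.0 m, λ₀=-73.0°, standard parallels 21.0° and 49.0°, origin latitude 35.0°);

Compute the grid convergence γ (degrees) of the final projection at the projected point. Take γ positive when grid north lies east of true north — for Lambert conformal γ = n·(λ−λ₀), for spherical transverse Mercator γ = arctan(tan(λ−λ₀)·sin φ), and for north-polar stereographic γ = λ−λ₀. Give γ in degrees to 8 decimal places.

-20.69623303

start: φ=43.424498°, λ=-108.716054°, h=0.000 m
→ into lcc (λ₀=-73.0°): φ=43.42449800°, λ−λ₀=-35.71605400°
convergence γ = -20.69623303°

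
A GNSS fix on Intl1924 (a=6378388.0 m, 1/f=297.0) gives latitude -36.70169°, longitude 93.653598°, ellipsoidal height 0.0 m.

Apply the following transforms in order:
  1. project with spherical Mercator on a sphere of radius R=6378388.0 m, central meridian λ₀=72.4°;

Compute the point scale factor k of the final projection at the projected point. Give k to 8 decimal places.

start: φ=-36.701690°, λ=93.653598°, h=0.000 m
→ into merc (λ₀=72.4°): φ=-36.70169000°, λ−λ₀=21.25359800°
scale k = 1.24725912

1.24725912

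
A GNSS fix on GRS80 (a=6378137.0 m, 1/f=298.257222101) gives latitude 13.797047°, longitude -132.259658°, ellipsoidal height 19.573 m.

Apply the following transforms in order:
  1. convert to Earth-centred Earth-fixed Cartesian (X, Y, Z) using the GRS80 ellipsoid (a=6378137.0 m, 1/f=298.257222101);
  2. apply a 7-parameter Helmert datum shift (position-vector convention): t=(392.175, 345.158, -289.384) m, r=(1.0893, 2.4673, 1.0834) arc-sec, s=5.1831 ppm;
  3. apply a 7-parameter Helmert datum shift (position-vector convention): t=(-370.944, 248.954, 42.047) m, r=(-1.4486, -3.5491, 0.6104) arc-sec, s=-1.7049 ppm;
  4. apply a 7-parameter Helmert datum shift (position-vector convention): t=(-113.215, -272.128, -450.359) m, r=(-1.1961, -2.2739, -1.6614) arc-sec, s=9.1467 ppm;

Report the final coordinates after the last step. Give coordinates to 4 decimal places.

X=-4166458.4317 m, Y=-4584899.5602 m, Z=1510477.7018 m

start: φ=13.797047°, λ=-132.259658°, h=19.573 m
→ ECEF (a=6378137.000, f=1/298.257222101): X=-4166289.9938, Y=-4585174.4003, Z=1511189.5238
→ Helmert 7p (PV): X=-4165877.2528, Y=-4584882.8719, Z=1510933.5943
→ Helmert 7p (PV): X=-4166253.5242, Y=-4584627.8179, Z=1510933.5848
→ Helmert 7p (PV): X=-4166458.4317, Y=-4584899.5602, Z=1510477.7018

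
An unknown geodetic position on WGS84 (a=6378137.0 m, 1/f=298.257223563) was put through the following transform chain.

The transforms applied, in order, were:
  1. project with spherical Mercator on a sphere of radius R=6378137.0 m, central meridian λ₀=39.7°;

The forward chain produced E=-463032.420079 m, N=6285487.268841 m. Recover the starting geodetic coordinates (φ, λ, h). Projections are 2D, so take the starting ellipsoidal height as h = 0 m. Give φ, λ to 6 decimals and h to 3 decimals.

φ=49.062584°, λ=35.540509°, h=0.000 m

start: E=-463032.4201, N=6285487.2688 m
→ merc⁻¹: φ=49.06258400°, λ=35.54050900°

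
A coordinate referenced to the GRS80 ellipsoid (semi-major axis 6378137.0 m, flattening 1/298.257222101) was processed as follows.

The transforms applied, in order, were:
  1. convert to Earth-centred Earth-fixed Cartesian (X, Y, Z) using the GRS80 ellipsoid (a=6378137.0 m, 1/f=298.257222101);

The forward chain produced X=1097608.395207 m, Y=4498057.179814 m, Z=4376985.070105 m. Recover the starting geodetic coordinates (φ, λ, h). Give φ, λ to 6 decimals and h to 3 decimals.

φ=43.582740°, λ=76.286772°, h=3422.879 m

start: X=1097608.3952, Y=4498057.1798, Z=4376985.0701 m
→ geod (Bowring, a=6378137.000): φ=43.58274000°, λ=76.28677200°, h=3422.8790 m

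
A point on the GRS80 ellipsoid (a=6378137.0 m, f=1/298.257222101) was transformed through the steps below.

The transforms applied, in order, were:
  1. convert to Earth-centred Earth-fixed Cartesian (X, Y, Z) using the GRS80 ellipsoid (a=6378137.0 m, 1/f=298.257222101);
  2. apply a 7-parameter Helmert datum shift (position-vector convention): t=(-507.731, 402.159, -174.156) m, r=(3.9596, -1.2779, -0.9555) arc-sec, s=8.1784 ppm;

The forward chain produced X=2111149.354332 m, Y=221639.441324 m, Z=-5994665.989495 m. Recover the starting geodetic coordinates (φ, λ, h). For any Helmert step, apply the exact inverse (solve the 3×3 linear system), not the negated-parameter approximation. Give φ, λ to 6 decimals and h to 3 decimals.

start: X=2111149.3543, Y=221639.4413, Z=-5994665.9895 m
→ Helmert⁻¹: X=2111601.6529, Y=221130.1810, Z=-5994460.1358
→ geod (Bowring, a=6378137.000): φ=-70.61740600°, λ=5.97831200°, h=223.1310 m

φ=-70.617406°, λ=5.978312°, h=223.131 m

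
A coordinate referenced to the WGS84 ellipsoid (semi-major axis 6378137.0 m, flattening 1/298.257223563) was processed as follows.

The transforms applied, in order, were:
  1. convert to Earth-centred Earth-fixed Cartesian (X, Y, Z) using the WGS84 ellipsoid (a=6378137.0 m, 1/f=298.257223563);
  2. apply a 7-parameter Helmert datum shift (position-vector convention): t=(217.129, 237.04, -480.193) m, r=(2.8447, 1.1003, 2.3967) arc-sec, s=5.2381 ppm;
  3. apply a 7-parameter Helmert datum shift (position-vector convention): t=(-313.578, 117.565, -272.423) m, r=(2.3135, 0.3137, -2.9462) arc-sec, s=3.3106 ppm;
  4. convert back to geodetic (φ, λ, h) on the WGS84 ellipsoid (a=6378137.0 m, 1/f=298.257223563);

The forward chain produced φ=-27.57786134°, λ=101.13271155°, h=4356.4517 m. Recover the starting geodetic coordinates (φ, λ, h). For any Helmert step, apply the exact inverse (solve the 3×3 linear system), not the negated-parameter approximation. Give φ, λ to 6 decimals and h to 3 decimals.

φ=-27.574864°, λ=101.132543°, h=3629.070 m

start: φ=-27.577861°, λ=101.132712°, h=4356.452 m
→ ECEF (a=6378137.000, f=1/298.257223563): X=-1093113.6690, Y=5554858.0673, Z=-2937137.5221
→ Helmert⁻¹: X=-1092871.3472, Y=5554673.5617, Z=-2936919.3405
→ Helmert⁻¹: X=-1093002.5467, Y=5554379.6285, Z=-2936506.2000
→ geod (Bowring, a=6378137.000): φ=-27.57486400°, λ=101.13254300°, h=3629.0700 m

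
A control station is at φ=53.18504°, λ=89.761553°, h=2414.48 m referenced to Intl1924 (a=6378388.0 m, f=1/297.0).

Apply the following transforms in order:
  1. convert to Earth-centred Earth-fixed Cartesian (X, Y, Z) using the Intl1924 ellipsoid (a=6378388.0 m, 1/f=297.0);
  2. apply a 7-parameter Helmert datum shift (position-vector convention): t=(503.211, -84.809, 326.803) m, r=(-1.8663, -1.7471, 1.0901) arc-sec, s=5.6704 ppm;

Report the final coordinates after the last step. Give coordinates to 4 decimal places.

X=16386.8710 m, Y=3831795.9286 m, Z=5085265.5532 m

start: φ=53.185040°, λ=89.761553°, h=2414.480 m
→ ECEF (a=6378388.000, f=1/297.0): X=15946.8913, Y=3831812.9161, Z=5084944.4521
→ Helmert 7p (PV): X=16386.8710, Y=3831795.9286, Z=5085265.5532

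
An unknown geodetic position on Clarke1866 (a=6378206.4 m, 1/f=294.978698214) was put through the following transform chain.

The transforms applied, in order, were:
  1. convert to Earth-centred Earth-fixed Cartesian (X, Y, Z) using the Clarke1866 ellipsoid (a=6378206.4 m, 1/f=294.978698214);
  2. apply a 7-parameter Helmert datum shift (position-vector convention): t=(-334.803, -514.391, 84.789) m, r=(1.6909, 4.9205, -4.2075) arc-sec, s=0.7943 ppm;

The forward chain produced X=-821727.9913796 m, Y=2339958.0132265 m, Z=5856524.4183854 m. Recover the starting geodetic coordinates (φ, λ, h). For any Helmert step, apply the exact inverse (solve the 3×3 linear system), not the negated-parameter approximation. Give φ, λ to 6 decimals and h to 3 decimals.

start: X=-821727.9914, Y=2339958.0132, Z=5856524.4184 m
→ Helmert⁻¹: X=-821579.9846, Y=2340501.7952, Z=5856396.1919
→ geod (Bowring, a=6378206.400): φ=67.18403000°, λ=109.34246500°, h=197.8390 m

φ=67.184030°, λ=109.342465°, h=197.839 m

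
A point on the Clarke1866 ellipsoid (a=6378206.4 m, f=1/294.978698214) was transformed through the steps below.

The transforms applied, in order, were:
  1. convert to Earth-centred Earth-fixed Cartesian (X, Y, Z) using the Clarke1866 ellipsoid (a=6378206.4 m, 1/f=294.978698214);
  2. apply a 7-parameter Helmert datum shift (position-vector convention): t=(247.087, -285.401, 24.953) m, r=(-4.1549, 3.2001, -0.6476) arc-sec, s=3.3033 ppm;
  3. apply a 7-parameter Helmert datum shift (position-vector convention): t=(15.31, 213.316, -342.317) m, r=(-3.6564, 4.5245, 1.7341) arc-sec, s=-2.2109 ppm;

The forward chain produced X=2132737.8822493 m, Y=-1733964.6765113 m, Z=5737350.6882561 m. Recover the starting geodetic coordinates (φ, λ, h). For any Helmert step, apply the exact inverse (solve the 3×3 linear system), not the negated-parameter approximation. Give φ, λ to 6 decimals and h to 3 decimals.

φ=64.556472°, λ=-39.120827°, h=1361.165 m

start: X=2132737.8822, Y=-1733964.6765, Z=5737350.6883 m
→ Helmert⁻¹: X=2132586.8478, Y=-1734301.4666, Z=5737721.7264
→ Helmert⁻¹: X=2132249.1443, Y=-1734119.2202, Z=5737675.9697
→ geod (Bowring, a=6378206.400): φ=64.55647200°, λ=-39.12082700°, h=1361.1650 m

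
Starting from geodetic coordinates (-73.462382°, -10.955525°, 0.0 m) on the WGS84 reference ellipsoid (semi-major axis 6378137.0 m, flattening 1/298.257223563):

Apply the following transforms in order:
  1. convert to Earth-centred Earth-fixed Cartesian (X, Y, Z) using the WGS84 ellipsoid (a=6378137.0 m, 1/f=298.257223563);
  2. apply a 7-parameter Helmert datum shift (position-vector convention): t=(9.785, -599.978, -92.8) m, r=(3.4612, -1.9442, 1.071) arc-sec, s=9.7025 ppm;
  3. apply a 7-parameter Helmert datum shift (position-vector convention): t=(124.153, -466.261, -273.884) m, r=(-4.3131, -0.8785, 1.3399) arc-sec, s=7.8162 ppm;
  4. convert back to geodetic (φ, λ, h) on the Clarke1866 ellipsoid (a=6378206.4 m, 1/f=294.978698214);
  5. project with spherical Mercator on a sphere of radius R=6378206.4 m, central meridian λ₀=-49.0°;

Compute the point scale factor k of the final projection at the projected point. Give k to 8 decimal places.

start: φ=-73.462382°, λ=-10.955525°, h=0.000 m
→ ECEF (a=6378137.000, f=1/298.257223563): X=1787924.1301, Y=-346097.1744, Z=-6092129.8125
→ Helmert 7p (PV): X=1788010.4829, Y=-346588.9976, Z=-6092270.6764
→ Helmert 7p (PV): X=1788176.8105, Y=-347173.7460, Z=-6092577.3160
→ geod (Bowring, a=6378206.400): φ=-73.46079957°, λ=-10.98726000°, h=707.1029 m
→ into merc (λ₀=-49.0°): φ=-73.46079957°, λ−λ₀=38.01274000°
scale k = 3.51282363

3.51282363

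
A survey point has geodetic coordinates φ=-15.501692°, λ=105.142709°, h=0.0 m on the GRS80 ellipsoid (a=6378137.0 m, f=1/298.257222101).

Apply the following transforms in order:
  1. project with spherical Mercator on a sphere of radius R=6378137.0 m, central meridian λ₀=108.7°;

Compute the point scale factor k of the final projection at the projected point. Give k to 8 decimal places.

start: φ=-15.501692°, λ=105.142709°, h=0.000 m
→ into merc (λ₀=108.7°): φ=-15.50169200°, λ−λ₀=-3.55729100°
scale k = 1.03775071

1.03775071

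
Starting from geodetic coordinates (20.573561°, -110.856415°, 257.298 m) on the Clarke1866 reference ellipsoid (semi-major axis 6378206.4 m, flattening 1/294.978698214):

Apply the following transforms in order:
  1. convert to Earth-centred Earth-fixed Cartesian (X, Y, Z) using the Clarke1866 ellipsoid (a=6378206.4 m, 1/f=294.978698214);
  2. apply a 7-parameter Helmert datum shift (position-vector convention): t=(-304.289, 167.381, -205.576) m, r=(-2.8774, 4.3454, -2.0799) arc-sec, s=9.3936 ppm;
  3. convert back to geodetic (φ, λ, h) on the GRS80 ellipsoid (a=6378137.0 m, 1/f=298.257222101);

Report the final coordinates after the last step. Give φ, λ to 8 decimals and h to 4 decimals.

start: φ=20.573561°, λ=-110.856415°, h=257.298 m
→ ECEF (a=6378206.400, f=1/294.978698214): X=-2126961.5539, Y=-5582700.8985, Z=2227213.7602
→ Helmert 7p (PV): X=-2127295.1959, Y=-5582533.4414, Z=2227151.7946
→ geod (Bowring, a=6378137.000): φ=20.57174628°, λ=-110.85997697°, h=240.3493 m

φ=20.57174628°, λ=-110.85997697°, h=240.3493 m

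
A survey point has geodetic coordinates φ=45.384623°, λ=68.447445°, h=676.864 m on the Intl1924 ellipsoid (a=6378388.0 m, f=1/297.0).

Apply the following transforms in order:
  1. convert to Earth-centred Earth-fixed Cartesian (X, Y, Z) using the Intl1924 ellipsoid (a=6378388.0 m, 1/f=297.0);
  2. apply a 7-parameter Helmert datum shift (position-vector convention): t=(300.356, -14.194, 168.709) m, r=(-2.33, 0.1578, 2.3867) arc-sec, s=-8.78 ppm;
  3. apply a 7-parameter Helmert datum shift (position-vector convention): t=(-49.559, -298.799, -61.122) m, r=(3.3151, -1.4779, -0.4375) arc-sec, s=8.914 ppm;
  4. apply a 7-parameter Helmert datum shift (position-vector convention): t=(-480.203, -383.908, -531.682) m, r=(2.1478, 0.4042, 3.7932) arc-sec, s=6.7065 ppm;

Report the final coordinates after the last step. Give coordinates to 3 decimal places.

start: φ=45.384623°, λ=68.447445°, h=676.864 m
→ ECEF (a=6378388.000, f=1/297.0): X=1648668.0739, Y=4174155.5638, Z=4518035.6278
→ Helmert 7p (PV): X=1648909.1121, Y=4174174.8334, Z=4518116.2557
→ Helmert 7p (PV): X=1648850.7324, Y=4173837.1294, Z=4518174.3110
→ Helmert 7p (PV): X=1648313.6842, Y=4173464.4885, Z=4517713.1607

X=1648313.684 m, Y=4173464.488 m, Z=4517713.161 m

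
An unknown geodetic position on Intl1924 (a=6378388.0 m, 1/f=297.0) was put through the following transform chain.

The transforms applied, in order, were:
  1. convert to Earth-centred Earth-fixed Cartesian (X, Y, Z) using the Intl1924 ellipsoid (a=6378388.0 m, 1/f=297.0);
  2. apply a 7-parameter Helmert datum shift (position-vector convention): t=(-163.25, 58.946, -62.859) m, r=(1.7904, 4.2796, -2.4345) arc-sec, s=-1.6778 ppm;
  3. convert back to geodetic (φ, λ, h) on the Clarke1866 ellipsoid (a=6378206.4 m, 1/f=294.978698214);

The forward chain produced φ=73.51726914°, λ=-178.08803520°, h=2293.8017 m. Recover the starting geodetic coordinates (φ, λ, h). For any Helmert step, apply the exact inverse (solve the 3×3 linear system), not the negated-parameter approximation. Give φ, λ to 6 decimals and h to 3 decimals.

φ=73.516932°, λ=-178.087130°, h=2002.463 m

start: φ=73.517269°, λ=-178.088035°, h=2293.802 m
→ ECEF (a=6378206.400, f=1/294.978698214): X=-1814962.8648, Y=-60587.9489, Z=6095890.1460
→ Helmert⁻¹: X=-1814928.4231, Y=-60615.5046, Z=6095926.1026
→ geod (Bowring, a=6378388.000): φ=73.51693200°, λ=-178.08713000°, h=2002.4630 m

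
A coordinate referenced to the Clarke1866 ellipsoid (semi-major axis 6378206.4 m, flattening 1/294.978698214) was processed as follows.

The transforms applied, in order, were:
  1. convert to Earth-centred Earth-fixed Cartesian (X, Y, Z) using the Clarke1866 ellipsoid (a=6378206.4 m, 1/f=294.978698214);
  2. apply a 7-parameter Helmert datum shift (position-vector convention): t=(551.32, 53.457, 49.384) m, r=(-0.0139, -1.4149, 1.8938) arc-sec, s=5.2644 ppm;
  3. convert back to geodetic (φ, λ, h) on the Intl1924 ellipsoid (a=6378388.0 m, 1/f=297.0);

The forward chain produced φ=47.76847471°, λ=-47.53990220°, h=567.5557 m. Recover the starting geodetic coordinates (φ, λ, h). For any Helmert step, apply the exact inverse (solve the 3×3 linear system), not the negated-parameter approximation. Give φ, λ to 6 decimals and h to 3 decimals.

φ=47.771437°, λ=-47.546021°, h=535.569 m

start: φ=47.768475°, λ=-47.539902°, h=567.556 m
→ ECEF (a=6378388.000, f=1/297.0): X=2899722.2983, Y=-3168919.4583, Z=4700120.3056
→ Helmert⁻¹: X=2899158.8607, Y=-3168983.1677, Z=4700026.0780
→ geod (Bowring, a=6378206.400): φ=47.77143700°, λ=-47.54602100°, h=535.5690 m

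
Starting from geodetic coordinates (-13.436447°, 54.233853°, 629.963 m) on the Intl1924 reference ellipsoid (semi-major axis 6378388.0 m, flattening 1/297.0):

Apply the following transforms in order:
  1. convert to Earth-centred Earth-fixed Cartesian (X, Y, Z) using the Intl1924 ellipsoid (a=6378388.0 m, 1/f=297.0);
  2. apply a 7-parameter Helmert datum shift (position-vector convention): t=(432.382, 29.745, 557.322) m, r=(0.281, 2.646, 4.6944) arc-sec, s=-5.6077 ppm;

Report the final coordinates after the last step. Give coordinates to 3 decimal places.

start: φ=-13.436447°, λ=54.233853°, h=629.963 m
→ ECEF (a=6378388.000, f=1/297.0): X=3627003.4876, Y=5035232.3697, Z=-1472574.5152
→ Helmert 7p (PV): X=3627282.0434, Y=5035318.4316, Z=-1472048.6034

X=3627282.043 m, Y=5035318.432 m, Z=-1472048.603 m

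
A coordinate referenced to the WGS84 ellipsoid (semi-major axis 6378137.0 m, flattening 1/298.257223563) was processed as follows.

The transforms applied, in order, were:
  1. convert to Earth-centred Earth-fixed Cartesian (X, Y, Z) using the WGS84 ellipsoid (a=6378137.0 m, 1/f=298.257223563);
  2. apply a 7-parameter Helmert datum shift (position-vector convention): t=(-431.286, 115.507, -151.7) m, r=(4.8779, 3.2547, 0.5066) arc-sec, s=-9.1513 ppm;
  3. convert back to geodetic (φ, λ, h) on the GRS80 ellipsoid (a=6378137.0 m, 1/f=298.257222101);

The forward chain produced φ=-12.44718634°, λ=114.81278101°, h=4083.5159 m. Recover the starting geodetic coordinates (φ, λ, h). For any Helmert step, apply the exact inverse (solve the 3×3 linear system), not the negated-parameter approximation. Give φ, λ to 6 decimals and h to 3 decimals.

φ=-12.448023°, λ=114.809432°, h=3830.356 m

start: φ=-12.447186°, λ=114.812781°, h=4083.516 m
→ ECEF (a=6378137.000, f=1/298.257222101): X=-2615780.7076, Y=5657753.2357, Z=-1366630.6071
→ Helmert⁻¹: X=-2615337.8951, Y=5657663.6075, Z=-1366666.4768
→ geod (Bowring, a=6378137.000): φ=-12.44802300°, λ=114.80943200°, h=3830.3560 m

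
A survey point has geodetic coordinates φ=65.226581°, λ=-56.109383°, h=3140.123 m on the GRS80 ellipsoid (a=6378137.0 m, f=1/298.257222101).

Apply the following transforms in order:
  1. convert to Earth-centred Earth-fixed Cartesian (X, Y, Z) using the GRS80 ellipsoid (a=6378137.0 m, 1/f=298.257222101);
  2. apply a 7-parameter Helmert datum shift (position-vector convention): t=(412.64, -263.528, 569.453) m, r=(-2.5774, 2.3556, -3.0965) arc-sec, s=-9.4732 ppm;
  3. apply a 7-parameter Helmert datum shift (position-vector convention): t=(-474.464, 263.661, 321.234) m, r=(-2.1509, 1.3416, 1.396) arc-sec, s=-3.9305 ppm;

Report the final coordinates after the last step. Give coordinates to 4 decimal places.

X=1495153.0509 m, Y=-2225655.0097 m, Z=5772029.6285 m

start: φ=65.226581°, λ=-56.109383°, h=3140.123 m
→ ECEF (a=6378137.000, f=1/298.257222101): X=1495149.8171, Y=-2225804.9543, Z=5771192.0766
→ Helmert 7p (PV): X=1495580.7872, Y=-2225997.7284, Z=5771717.5955
→ Helmert 7p (PV): X=1495153.0509, Y=-2225655.0097, Z=5772029.6285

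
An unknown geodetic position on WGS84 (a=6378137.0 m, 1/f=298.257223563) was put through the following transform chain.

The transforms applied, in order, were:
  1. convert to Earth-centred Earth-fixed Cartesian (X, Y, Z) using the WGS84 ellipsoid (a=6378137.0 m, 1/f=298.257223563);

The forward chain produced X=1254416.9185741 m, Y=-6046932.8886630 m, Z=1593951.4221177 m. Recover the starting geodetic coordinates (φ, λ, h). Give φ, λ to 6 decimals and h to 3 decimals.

start: X=1254416.9186, Y=-6046932.8887, Z=1593951.4221 m
→ geod (Bowring, a=6378137.000): φ=14.56566700°, λ=-78.28040100°, h=1264.2100 m

φ=14.565667°, λ=-78.280401°, h=1264.210 m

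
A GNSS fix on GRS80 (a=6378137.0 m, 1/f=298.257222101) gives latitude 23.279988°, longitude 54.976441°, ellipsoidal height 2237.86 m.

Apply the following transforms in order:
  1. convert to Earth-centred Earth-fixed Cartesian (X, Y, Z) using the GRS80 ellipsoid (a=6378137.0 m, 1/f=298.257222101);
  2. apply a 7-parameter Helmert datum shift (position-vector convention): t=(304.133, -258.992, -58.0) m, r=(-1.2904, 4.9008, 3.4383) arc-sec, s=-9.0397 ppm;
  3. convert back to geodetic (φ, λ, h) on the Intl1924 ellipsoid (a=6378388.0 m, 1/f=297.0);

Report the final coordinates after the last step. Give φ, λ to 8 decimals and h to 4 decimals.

start: φ=23.279988°, λ=54.976441°, h=2237.860 m
→ ECEF (a=6378137.000, f=1/298.257222101): X=3365414.9841, Y=4802106.9667, Z=2506116.6650
→ Helmert 7p (PV): X=3365668.1917, Y=4801876.3420, Z=2505926.0079
→ geod (Bowring, a=6378388.000): φ=23.27915989°, λ=54.97312169°, h=1885.7509 m

φ=23.27915989°, λ=54.97312169°, h=1885.7509 m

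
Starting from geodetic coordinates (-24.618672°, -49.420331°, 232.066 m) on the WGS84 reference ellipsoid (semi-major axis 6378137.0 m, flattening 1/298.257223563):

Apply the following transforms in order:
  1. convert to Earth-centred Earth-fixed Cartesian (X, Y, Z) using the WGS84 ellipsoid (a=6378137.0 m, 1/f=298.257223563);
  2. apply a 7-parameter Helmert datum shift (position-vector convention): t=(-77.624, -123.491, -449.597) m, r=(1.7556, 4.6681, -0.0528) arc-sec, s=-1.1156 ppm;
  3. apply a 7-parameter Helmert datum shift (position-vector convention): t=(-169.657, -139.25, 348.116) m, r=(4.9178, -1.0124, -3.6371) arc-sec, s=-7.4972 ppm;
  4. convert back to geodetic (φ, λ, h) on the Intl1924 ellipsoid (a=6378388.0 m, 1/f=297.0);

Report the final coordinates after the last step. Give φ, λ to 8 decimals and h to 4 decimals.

start: φ=-24.618672°, λ=-49.420331°, h=232.066 m
→ ECEF (a=6378137.000, f=1/298.257223563): X=3774195.3062, Y=-4406592.8066, Z=-2640829.8244
→ Helmert 7p (PV): X=3774052.5776, Y=-4406689.8706, Z=-2641399.3974
→ Helmert 7p (PV): X=3773789.8870, Y=-4406799.6545, Z=-2641118.0186
→ geod (Bowring, a=6378388.000): φ=-24.62206157°, λ=-49.42470061°, h=20.0260 m

φ=-24.62206157°, λ=-49.42470061°, h=20.0260 m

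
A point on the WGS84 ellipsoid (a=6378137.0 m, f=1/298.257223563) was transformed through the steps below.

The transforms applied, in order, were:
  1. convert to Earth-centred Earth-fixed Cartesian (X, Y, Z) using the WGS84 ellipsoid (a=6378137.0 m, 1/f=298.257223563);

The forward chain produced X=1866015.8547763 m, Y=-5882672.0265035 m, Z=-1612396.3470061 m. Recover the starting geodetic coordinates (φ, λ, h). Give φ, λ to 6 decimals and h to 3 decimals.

φ=-14.736370°, λ=-72.400687°, h=1924.402 m

start: X=1866015.8548, Y=-5882672.0265, Z=-1612396.3470 m
→ geod (Bowring, a=6378137.000): φ=-14.73637000°, λ=-72.40068700°, h=1924.4020 m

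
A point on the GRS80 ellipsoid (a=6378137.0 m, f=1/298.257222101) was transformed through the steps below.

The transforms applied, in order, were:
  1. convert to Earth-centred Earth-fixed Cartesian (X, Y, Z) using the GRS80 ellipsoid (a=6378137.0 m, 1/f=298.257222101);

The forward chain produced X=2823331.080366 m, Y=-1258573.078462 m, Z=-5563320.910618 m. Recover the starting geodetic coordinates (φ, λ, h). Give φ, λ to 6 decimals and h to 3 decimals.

start: X=2823331.0804, Y=-1258573.0785, Z=-5563320.9106 m
→ geod (Bowring, a=6378137.000): φ=-61.10515900°, λ=-24.02616300°, h=2634.7870 m

φ=-61.105159°, λ=-24.026163°, h=2634.787 m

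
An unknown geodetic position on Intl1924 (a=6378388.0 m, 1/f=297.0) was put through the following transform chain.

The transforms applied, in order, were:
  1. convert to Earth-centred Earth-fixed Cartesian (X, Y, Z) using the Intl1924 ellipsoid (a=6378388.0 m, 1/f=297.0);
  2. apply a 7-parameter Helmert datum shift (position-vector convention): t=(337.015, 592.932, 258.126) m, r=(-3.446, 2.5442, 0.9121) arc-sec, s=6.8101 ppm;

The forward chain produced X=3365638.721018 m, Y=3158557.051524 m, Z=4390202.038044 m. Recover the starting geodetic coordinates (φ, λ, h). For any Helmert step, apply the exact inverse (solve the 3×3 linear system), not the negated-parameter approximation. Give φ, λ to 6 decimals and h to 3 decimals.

φ=43.762653°, λ=43.179048°, h=1224.847 m

start: X=3365638.7210, Y=3158557.0515, Z=4390202.0380 m
→ Helmert⁻¹: X=3365238.6030, Y=3157854.3901, Z=4390008.2825
→ geod (Bowring, a=6378388.000): φ=43.76265300°, λ=43.17904800°, h=1224.8470 m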